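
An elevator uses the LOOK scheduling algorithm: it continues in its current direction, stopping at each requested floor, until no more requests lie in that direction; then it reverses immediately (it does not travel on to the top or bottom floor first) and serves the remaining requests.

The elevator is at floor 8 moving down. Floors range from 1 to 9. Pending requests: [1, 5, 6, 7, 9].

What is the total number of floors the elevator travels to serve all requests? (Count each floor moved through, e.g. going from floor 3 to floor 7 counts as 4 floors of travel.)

Answer: 15

Derivation:
Start at floor 8 moving down, LOOK stop order: [7, 6, 5, 1, 9]
  8 → 7: |7-8| = 1, total = 1
  7 → 6: |6-7| = 1, total = 2
  6 → 5: |5-6| = 1, total = 3
  5 → 1: |1-5| = 4, total = 7
  1 → 9: |9-1| = 8, total = 15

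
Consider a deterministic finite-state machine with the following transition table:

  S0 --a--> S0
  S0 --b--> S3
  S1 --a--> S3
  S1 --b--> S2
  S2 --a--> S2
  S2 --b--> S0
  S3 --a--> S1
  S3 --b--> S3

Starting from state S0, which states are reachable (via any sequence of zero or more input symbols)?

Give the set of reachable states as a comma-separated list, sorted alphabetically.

Answer: S0, S1, S2, S3

Derivation:
BFS from S0:
  visit S0: S0--a-->S0 (seen), S0--b-->S3 (new)
  visit S3: S3--a-->S1 (new), S3--b-->S3 (seen)
  visit S1: S1--a-->S3 (seen), S1--b-->S2 (new)
  visit S2: S2--a-->S2 (seen), S2--b-->S0 (seen)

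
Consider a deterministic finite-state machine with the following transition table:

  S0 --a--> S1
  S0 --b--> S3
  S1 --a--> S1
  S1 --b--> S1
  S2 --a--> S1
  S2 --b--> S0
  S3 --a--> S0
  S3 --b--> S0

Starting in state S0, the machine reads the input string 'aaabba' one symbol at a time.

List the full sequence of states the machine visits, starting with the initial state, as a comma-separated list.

Start: S0
  read 'a': S0 --a--> S1
  read 'a': S1 --a--> S1
  read 'a': S1 --a--> S1
  read 'b': S1 --b--> S1
  read 'b': S1 --b--> S1
  read 'a': S1 --a--> S1

Answer: S0, S1, S1, S1, S1, S1, S1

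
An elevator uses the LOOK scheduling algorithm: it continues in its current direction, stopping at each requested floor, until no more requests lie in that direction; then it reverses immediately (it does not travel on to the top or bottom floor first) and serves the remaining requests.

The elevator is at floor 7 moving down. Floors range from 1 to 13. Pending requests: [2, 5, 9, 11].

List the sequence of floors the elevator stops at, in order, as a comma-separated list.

Current: 7, moving DOWN
Serve below first (descending): [5, 2]
Then reverse, serve above (ascending): [9, 11]

Answer: 5, 2, 9, 11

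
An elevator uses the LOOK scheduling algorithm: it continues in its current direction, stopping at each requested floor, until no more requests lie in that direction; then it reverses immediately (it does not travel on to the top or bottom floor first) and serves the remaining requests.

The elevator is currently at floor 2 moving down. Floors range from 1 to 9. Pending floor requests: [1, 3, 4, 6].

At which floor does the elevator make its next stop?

Answer: 1

Derivation:
Current floor: 2, direction: down
Requests above: [3, 4, 6]
Requests below: [1]
Moving down and requests lie below → nearest below is max([1]) = 1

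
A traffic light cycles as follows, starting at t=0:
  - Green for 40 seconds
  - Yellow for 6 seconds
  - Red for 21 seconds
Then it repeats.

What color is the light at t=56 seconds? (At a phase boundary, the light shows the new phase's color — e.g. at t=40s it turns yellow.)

Cycle length = 40 + 6 + 21 = 67s
t = 56, phase_t = 56 mod 67 = 56
56 >= 46 → RED

Answer: red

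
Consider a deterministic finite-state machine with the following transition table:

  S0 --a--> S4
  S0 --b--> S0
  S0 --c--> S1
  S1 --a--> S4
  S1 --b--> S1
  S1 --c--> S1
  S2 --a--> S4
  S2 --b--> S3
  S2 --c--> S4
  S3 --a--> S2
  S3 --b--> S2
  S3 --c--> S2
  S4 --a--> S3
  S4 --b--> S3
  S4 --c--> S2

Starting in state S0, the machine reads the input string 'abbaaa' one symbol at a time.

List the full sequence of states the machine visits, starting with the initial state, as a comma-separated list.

Start: S0
  read 'a': S0 --a--> S4
  read 'b': S4 --b--> S3
  read 'b': S3 --b--> S2
  read 'a': S2 --a--> S4
  read 'a': S4 --a--> S3
  read 'a': S3 --a--> S2

Answer: S0, S4, S3, S2, S4, S3, S2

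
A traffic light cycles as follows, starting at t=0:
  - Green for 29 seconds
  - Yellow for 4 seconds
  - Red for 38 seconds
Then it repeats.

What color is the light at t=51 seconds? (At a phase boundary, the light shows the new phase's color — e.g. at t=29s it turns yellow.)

Answer: red

Derivation:
Cycle length = 29 + 4 + 38 = 71s
t = 51, phase_t = 51 mod 71 = 51
51 >= 33 → RED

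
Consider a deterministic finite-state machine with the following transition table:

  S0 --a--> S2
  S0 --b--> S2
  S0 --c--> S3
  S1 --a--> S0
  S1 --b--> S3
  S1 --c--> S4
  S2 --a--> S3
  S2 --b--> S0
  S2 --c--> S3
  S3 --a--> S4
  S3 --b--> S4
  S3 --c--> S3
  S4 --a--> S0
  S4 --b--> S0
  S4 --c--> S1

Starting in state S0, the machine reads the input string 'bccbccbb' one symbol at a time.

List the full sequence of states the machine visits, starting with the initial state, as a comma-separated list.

Answer: S0, S2, S3, S3, S4, S1, S4, S0, S2

Derivation:
Start: S0
  read 'b': S0 --b--> S2
  read 'c': S2 --c--> S3
  read 'c': S3 --c--> S3
  read 'b': S3 --b--> S4
  read 'c': S4 --c--> S1
  read 'c': S1 --c--> S4
  read 'b': S4 --b--> S0
  read 'b': S0 --b--> S2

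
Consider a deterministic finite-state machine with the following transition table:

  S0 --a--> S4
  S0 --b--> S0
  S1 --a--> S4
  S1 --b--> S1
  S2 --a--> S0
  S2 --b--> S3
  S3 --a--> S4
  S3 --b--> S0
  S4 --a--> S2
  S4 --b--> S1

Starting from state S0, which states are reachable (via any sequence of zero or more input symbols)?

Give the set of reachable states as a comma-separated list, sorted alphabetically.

Answer: S0, S1, S2, S3, S4

Derivation:
BFS from S0:
  visit S0: S0--a-->S4 (new), S0--b-->S0 (seen)
  visit S4: S4--a-->S2 (new), S4--b-->S1 (new)
  visit S2: S2--a-->S0 (seen), S2--b-->S3 (new)
  visit S1: S1--a-->S4 (seen), S1--b-->S1 (seen)
  visit S3: S3--a-->S4 (seen), S3--b-->S0 (seen)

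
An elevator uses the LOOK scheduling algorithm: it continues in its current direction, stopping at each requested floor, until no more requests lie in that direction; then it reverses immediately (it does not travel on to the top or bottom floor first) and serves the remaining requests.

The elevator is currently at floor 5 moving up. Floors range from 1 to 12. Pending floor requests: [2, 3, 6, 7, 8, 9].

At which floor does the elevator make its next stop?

Current floor: 5, direction: up
Requests above: [6, 7, 8, 9]
Requests below: [2, 3]
Moving up and requests lie above → nearest above is min([6, 7, 8, 9]) = 6

Answer: 6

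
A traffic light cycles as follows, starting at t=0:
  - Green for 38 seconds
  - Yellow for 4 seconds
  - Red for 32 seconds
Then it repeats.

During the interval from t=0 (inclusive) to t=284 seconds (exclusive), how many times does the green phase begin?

Answer: 4

Derivation:
Cycle = 38+4+32 = 74s
green phase starts at t = k*74 + 0 for k=0,1,2,...
Need k*74+0 < 284 → k < 3.838
k ∈ {0, ..., 3} → 4 starts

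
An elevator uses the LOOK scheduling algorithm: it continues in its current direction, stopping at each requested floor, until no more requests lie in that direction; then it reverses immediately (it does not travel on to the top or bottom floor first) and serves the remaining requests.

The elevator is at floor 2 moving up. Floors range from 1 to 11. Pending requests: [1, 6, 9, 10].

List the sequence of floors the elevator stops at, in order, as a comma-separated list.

Answer: 6, 9, 10, 1

Derivation:
Current: 2, moving UP
Serve above first (ascending): [6, 9, 10]
Then reverse, serve below (descending): [1]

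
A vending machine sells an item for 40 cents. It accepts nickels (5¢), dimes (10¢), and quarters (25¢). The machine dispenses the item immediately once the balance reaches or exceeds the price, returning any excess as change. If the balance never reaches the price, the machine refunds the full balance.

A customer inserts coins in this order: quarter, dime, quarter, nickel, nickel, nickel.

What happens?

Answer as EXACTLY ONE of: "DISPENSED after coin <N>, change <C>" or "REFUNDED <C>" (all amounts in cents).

Answer: DISPENSED after coin 3, change 20

Derivation:
Price: 40¢
Coin 1 (quarter, 25¢): balance = 25¢
Coin 2 (dime, 10¢): balance = 35¢
Coin 3 (quarter, 25¢): balance = 60¢
  → balance >= price → DISPENSE, change = 60 - 40 = 20¢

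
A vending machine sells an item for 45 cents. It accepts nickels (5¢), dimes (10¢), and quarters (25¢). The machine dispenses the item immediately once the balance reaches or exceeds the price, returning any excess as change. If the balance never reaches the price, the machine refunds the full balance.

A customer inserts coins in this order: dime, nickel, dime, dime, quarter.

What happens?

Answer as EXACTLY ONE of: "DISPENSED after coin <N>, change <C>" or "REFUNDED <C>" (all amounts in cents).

Answer: DISPENSED after coin 5, change 15

Derivation:
Price: 45¢
Coin 1 (dime, 10¢): balance = 10¢
Coin 2 (nickel, 5¢): balance = 15¢
Coin 3 (dime, 10¢): balance = 25¢
Coin 4 (dime, 10¢): balance = 35¢
Coin 5 (quarter, 25¢): balance = 60¢
  → balance >= price → DISPENSE, change = 60 - 45 = 15¢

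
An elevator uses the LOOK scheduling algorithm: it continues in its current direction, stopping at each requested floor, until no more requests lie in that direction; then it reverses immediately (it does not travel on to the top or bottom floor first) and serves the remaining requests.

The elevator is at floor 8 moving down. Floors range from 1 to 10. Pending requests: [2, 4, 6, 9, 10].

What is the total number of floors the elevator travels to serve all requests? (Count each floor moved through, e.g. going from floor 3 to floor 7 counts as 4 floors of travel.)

Answer: 14

Derivation:
Start at floor 8 moving down, LOOK stop order: [6, 4, 2, 9, 10]
  8 → 6: |6-8| = 2, total = 2
  6 → 4: |4-6| = 2, total = 4
  4 → 2: |2-4| = 2, total = 6
  2 → 9: |9-2| = 7, total = 13
  9 → 10: |10-9| = 1, total = 14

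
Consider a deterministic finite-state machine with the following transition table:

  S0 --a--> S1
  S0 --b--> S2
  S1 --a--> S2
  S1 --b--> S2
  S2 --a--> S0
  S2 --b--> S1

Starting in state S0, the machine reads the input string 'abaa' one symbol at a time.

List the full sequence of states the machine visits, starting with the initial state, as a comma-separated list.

Answer: S0, S1, S2, S0, S1

Derivation:
Start: S0
  read 'a': S0 --a--> S1
  read 'b': S1 --b--> S2
  read 'a': S2 --a--> S0
  read 'a': S0 --a--> S1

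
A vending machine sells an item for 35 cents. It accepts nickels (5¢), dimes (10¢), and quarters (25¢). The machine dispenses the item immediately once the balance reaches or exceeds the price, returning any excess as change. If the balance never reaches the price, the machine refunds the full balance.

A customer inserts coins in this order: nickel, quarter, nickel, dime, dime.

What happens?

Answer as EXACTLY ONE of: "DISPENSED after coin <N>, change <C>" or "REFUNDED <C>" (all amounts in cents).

Answer: DISPENSED after coin 3, change 0

Derivation:
Price: 35¢
Coin 1 (nickel, 5¢): balance = 5¢
Coin 2 (quarter, 25¢): balance = 30¢
Coin 3 (nickel, 5¢): balance = 35¢
  → balance >= price → DISPENSE, change = 35 - 35 = 0¢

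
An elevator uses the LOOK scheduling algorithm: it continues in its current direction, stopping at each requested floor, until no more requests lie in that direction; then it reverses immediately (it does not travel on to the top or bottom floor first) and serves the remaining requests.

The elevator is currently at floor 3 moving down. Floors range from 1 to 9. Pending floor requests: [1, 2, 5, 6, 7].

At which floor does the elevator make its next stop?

Answer: 2

Derivation:
Current floor: 3, direction: down
Requests above: [5, 6, 7]
Requests below: [1, 2]
Moving down and requests lie below → nearest below is max([1, 2]) = 2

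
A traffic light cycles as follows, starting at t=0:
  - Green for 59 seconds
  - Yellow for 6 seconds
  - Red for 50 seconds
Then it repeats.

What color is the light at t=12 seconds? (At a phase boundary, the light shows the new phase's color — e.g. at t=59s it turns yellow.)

Cycle length = 59 + 6 + 50 = 115s
t = 12, phase_t = 12 mod 115 = 12
12 < 59 (green end) → GREEN

Answer: green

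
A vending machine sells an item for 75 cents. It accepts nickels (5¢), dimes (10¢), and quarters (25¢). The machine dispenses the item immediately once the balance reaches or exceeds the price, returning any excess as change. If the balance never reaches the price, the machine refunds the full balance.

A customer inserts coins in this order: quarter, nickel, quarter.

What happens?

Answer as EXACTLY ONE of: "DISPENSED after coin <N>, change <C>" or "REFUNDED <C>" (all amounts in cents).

Price: 75¢
Coin 1 (quarter, 25¢): balance = 25¢
Coin 2 (nickel, 5¢): balance = 30¢
Coin 3 (quarter, 25¢): balance = 55¢
All coins inserted, balance 55¢ < price 75¢ → REFUND 55¢

Answer: REFUNDED 55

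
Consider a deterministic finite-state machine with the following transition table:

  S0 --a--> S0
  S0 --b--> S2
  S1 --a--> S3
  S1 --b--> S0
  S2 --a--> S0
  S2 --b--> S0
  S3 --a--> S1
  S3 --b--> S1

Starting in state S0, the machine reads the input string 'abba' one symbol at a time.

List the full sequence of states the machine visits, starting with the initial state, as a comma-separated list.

Start: S0
  read 'a': S0 --a--> S0
  read 'b': S0 --b--> S2
  read 'b': S2 --b--> S0
  read 'a': S0 --a--> S0

Answer: S0, S0, S2, S0, S0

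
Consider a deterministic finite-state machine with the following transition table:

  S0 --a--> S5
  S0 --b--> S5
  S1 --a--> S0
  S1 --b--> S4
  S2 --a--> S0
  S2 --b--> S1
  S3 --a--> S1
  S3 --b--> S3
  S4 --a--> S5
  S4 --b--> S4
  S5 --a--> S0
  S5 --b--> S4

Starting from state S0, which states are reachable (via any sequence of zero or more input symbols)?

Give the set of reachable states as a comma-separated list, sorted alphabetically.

Answer: S0, S4, S5

Derivation:
BFS from S0:
  visit S0: S0--a-->S5 (new), S0--b-->S5 (seen)
  visit S5: S5--a-->S0 (seen), S5--b-->S4 (new)
  visit S4: S4--a-->S5 (seen), S4--b-->S4 (seen)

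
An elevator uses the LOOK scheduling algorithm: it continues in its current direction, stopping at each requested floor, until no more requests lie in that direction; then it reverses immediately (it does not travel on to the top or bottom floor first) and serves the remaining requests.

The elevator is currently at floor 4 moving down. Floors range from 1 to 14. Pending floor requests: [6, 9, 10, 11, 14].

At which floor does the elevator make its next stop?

Current floor: 4, direction: down
Requests above: [6, 9, 10, 11, 14]
Requests below: []
Moving down but no requests below → reverse; nearest above is min([6, 9, 10, 11, 14]) = 6

Answer: 6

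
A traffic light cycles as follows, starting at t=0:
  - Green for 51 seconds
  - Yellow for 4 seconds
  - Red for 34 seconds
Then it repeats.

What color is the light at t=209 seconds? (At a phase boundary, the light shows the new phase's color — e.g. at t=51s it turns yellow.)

Answer: green

Derivation:
Cycle length = 51 + 4 + 34 = 89s
t = 209, phase_t = 209 mod 89 = 31
31 < 51 (green end) → GREEN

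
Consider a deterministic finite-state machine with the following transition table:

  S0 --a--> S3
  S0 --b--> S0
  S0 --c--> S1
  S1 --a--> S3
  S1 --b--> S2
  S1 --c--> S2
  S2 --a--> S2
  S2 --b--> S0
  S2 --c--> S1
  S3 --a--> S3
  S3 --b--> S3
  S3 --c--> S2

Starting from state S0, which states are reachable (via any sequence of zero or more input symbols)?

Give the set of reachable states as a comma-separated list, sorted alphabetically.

BFS from S0:
  visit S0: S0--a-->S3 (new), S0--b-->S0 (seen), S0--c-->S1 (new)
  visit S3: S3--a-->S3 (seen), S3--b-->S3 (seen), S3--c-->S2 (new)
  visit S1: S1--a-->S3 (seen), S1--b-->S2 (seen), S1--c-->S2 (seen)
  visit S2: S2--a-->S2 (seen), S2--b-->S0 (seen), S2--c-->S1 (seen)

Answer: S0, S1, S2, S3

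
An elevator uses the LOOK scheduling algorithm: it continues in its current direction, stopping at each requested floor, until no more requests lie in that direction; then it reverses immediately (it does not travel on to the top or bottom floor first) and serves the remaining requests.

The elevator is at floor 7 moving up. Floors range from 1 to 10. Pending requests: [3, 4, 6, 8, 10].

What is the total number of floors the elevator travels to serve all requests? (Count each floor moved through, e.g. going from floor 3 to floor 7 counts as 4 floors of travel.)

Answer: 10

Derivation:
Start at floor 7 moving up, LOOK stop order: [8, 10, 6, 4, 3]
  7 → 8: |8-7| = 1, total = 1
  8 → 10: |10-8| = 2, total = 3
  10 → 6: |6-10| = 4, total = 7
  6 → 4: |4-6| = 2, total = 9
  4 → 3: |3-4| = 1, total = 10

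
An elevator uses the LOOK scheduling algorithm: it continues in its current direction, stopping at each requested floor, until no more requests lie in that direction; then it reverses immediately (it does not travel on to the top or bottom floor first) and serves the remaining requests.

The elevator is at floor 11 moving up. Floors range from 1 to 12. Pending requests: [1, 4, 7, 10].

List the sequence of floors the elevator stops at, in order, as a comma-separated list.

Current: 11, moving UP
Serve above first (ascending): []
Then reverse, serve below (descending): [10, 7, 4, 1]

Answer: 10, 7, 4, 1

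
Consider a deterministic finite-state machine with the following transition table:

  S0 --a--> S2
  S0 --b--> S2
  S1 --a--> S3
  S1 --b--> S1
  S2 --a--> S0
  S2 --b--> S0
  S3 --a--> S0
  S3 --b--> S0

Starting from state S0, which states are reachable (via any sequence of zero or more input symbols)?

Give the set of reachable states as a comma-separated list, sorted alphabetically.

BFS from S0:
  visit S0: S0--a-->S2 (new), S0--b-->S2 (seen)
  visit S2: S2--a-->S0 (seen), S2--b-->S0 (seen)

Answer: S0, S2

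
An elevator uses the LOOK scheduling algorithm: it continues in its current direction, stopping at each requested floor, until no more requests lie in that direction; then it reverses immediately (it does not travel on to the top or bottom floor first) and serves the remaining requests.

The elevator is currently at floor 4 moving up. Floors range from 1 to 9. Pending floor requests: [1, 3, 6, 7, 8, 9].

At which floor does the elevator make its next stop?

Current floor: 4, direction: up
Requests above: [6, 7, 8, 9]
Requests below: [1, 3]
Moving up and requests lie above → nearest above is min([6, 7, 8, 9]) = 6

Answer: 6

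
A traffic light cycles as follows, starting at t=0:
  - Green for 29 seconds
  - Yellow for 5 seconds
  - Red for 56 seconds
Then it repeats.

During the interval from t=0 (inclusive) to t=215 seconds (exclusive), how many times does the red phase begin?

Cycle = 29+5+56 = 90s
red phase starts at t = k*90 + 34 for k=0,1,2,...
Need k*90+34 < 215 → k < 2.011
k ∈ {0, ..., 2} → 3 starts

Answer: 3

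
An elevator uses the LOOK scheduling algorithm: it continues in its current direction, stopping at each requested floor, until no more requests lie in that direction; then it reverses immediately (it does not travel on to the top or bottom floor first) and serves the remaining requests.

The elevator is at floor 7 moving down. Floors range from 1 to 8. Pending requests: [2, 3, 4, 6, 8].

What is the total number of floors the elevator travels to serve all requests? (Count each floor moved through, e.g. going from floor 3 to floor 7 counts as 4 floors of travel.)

Start at floor 7 moving down, LOOK stop order: [6, 4, 3, 2, 8]
  7 → 6: |6-7| = 1, total = 1
  6 → 4: |4-6| = 2, total = 3
  4 → 3: |3-4| = 1, total = 4
  3 → 2: |2-3| = 1, total = 5
  2 → 8: |8-2| = 6, total = 11

Answer: 11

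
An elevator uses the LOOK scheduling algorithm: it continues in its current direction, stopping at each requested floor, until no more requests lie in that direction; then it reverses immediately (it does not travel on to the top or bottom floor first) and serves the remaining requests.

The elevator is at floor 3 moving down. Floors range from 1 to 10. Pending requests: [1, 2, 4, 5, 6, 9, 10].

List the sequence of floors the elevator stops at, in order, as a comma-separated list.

Answer: 2, 1, 4, 5, 6, 9, 10

Derivation:
Current: 3, moving DOWN
Serve below first (descending): [2, 1]
Then reverse, serve above (ascending): [4, 5, 6, 9, 10]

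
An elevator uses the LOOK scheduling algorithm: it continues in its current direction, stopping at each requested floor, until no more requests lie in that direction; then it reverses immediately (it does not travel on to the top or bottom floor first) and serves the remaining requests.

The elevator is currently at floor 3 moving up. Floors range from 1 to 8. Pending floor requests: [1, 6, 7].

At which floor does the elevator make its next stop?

Current floor: 3, direction: up
Requests above: [6, 7]
Requests below: [1]
Moving up and requests lie above → nearest above is min([6, 7]) = 6

Answer: 6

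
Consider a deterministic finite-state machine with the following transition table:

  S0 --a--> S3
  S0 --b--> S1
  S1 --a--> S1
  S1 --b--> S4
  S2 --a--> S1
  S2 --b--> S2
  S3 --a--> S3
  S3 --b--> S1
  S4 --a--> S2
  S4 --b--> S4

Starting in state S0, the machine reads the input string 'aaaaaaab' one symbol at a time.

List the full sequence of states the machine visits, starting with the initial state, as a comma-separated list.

Answer: S0, S3, S3, S3, S3, S3, S3, S3, S1

Derivation:
Start: S0
  read 'a': S0 --a--> S3
  read 'a': S3 --a--> S3
  read 'a': S3 --a--> S3
  read 'a': S3 --a--> S3
  read 'a': S3 --a--> S3
  read 'a': S3 --a--> S3
  read 'a': S3 --a--> S3
  read 'b': S3 --b--> S1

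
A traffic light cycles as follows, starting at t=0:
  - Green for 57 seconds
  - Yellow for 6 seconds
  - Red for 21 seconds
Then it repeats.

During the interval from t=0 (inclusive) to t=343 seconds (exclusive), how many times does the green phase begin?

Answer: 5

Derivation:
Cycle = 57+6+21 = 84s
green phase starts at t = k*84 + 0 for k=0,1,2,...
Need k*84+0 < 343 → k < 4.083
k ∈ {0, ..., 4} → 5 starts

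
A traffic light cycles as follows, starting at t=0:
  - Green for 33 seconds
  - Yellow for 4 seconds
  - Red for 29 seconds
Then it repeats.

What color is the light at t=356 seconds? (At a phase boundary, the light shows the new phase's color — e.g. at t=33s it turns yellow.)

Cycle length = 33 + 4 + 29 = 66s
t = 356, phase_t = 356 mod 66 = 26
26 < 33 (green end) → GREEN

Answer: green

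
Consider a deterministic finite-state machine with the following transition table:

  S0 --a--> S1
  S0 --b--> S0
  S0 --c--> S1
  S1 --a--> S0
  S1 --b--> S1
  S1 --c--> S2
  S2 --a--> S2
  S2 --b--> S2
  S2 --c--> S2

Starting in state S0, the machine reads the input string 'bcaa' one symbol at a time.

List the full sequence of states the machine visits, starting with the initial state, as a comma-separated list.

Start: S0
  read 'b': S0 --b--> S0
  read 'c': S0 --c--> S1
  read 'a': S1 --a--> S0
  read 'a': S0 --a--> S1

Answer: S0, S0, S1, S0, S1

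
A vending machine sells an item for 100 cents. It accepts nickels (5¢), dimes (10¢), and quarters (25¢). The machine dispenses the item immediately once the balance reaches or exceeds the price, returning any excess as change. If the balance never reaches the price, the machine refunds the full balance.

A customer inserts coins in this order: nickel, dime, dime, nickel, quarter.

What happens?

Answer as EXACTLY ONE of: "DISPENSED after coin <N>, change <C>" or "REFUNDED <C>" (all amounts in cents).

Answer: REFUNDED 55

Derivation:
Price: 100¢
Coin 1 (nickel, 5¢): balance = 5¢
Coin 2 (dime, 10¢): balance = 15¢
Coin 3 (dime, 10¢): balance = 25¢
Coin 4 (nickel, 5¢): balance = 30¢
Coin 5 (quarter, 25¢): balance = 55¢
All coins inserted, balance 55¢ < price 100¢ → REFUND 55¢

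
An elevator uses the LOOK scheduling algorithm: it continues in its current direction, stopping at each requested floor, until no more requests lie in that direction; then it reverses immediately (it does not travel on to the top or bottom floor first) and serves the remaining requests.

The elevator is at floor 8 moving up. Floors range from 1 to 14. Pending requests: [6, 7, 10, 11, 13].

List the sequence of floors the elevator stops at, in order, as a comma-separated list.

Answer: 10, 11, 13, 7, 6

Derivation:
Current: 8, moving UP
Serve above first (ascending): [10, 11, 13]
Then reverse, serve below (descending): [7, 6]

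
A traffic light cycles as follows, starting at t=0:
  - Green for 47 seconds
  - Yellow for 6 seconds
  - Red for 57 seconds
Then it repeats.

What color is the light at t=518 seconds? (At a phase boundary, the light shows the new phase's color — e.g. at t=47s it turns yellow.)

Answer: red

Derivation:
Cycle length = 47 + 6 + 57 = 110s
t = 518, phase_t = 518 mod 110 = 78
78 >= 53 → RED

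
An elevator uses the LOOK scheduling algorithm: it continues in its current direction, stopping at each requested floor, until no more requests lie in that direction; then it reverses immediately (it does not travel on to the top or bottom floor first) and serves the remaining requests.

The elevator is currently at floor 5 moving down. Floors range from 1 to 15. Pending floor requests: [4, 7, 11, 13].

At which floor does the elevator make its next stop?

Answer: 4

Derivation:
Current floor: 5, direction: down
Requests above: [7, 11, 13]
Requests below: [4]
Moving down and requests lie below → nearest below is max([4]) = 4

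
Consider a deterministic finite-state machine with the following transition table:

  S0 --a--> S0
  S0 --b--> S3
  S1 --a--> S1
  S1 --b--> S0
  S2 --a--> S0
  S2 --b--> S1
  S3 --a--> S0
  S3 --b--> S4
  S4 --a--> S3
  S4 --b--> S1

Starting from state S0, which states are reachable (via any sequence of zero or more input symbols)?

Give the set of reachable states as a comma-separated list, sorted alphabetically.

Answer: S0, S1, S3, S4

Derivation:
BFS from S0:
  visit S0: S0--a-->S0 (seen), S0--b-->S3 (new)
  visit S3: S3--a-->S0 (seen), S3--b-->S4 (new)
  visit S4: S4--a-->S3 (seen), S4--b-->S1 (new)
  visit S1: S1--a-->S1 (seen), S1--b-->S0 (seen)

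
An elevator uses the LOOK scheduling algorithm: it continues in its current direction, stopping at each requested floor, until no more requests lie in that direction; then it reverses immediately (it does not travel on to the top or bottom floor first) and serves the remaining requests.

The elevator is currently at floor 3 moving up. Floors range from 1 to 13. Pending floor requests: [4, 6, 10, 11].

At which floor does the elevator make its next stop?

Answer: 4

Derivation:
Current floor: 3, direction: up
Requests above: [4, 6, 10, 11]
Requests below: []
Moving up and requests lie above → nearest above is min([4, 6, 10, 11]) = 4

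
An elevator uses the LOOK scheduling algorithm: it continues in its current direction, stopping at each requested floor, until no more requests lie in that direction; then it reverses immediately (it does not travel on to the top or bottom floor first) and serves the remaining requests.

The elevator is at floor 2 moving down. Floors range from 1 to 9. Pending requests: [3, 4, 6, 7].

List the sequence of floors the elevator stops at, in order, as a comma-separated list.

Answer: 3, 4, 6, 7

Derivation:
Current: 2, moving DOWN
Serve below first (descending): []
Then reverse, serve above (ascending): [3, 4, 6, 7]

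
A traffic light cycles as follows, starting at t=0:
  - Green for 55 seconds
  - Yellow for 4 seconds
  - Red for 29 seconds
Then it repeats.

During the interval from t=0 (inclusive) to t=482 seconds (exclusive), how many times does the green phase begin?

Cycle = 55+4+29 = 88s
green phase starts at t = k*88 + 0 for k=0,1,2,...
Need k*88+0 < 482 → k < 5.477
k ∈ {0, ..., 5} → 6 starts

Answer: 6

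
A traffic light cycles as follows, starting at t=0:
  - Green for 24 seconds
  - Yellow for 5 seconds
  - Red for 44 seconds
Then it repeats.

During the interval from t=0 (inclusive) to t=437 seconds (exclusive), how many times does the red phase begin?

Cycle = 24+5+44 = 73s
red phase starts at t = k*73 + 29 for k=0,1,2,...
Need k*73+29 < 437 → k < 5.589
k ∈ {0, ..., 5} → 6 starts

Answer: 6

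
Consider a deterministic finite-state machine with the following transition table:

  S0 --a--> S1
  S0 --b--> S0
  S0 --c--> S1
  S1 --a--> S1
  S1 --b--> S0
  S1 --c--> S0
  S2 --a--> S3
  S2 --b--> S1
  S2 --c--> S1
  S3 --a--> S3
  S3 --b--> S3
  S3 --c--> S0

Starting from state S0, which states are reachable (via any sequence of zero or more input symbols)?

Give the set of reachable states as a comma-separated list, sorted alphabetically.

Answer: S0, S1

Derivation:
BFS from S0:
  visit S0: S0--a-->S1 (new), S0--b-->S0 (seen), S0--c-->S1 (seen)
  visit S1: S1--a-->S1 (seen), S1--b-->S0 (seen), S1--c-->S0 (seen)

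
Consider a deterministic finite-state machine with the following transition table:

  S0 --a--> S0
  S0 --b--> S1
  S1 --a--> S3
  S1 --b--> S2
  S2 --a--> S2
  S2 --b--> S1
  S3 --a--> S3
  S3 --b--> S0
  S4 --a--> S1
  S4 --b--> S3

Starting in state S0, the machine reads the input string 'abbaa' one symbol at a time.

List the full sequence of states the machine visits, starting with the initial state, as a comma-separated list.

Answer: S0, S0, S1, S2, S2, S2

Derivation:
Start: S0
  read 'a': S0 --a--> S0
  read 'b': S0 --b--> S1
  read 'b': S1 --b--> S2
  read 'a': S2 --a--> S2
  read 'a': S2 --a--> S2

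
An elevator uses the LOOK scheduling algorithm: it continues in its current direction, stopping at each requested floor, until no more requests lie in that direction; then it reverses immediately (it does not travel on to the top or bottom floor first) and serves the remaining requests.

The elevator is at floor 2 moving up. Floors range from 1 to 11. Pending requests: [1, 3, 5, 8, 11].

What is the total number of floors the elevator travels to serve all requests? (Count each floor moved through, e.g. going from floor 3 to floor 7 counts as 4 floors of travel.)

Start at floor 2 moving up, LOOK stop order: [3, 5, 8, 11, 1]
  2 → 3: |3-2| = 1, total = 1
  3 → 5: |5-3| = 2, total = 3
  5 → 8: |8-5| = 3, total = 6
  8 → 11: |11-8| = 3, total = 9
  11 → 1: |1-11| = 10, total = 19

Answer: 19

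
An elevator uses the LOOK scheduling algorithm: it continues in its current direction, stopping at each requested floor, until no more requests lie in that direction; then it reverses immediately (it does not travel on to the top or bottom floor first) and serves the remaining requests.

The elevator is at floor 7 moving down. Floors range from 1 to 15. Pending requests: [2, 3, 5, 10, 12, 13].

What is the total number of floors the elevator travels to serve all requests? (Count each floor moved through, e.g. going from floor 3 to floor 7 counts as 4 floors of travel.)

Start at floor 7 moving down, LOOK stop order: [5, 3, 2, 10, 12, 13]
  7 → 5: |5-7| = 2, total = 2
  5 → 3: |3-5| = 2, total = 4
  3 → 2: |2-3| = 1, total = 5
  2 → 10: |10-2| = 8, total = 13
  10 → 12: |12-10| = 2, total = 15
  12 → 13: |13-12| = 1, total = 16

Answer: 16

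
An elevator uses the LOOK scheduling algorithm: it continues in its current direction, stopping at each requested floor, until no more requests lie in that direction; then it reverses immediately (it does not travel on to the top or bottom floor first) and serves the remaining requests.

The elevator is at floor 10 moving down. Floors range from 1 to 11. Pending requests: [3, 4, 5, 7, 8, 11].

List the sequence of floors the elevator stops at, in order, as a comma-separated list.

Current: 10, moving DOWN
Serve below first (descending): [8, 7, 5, 4, 3]
Then reverse, serve above (ascending): [11]

Answer: 8, 7, 5, 4, 3, 11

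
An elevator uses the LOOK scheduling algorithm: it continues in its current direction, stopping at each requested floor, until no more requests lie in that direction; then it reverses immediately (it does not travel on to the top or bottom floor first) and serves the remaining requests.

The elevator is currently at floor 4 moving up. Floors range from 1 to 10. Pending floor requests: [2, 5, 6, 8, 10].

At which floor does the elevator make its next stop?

Current floor: 4, direction: up
Requests above: [5, 6, 8, 10]
Requests below: [2]
Moving up and requests lie above → nearest above is min([5, 6, 8, 10]) = 5

Answer: 5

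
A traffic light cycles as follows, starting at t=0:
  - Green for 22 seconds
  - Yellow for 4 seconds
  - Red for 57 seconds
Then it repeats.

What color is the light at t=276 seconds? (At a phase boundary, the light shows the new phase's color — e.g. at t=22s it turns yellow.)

Cycle length = 22 + 4 + 57 = 83s
t = 276, phase_t = 276 mod 83 = 27
27 >= 26 → RED

Answer: red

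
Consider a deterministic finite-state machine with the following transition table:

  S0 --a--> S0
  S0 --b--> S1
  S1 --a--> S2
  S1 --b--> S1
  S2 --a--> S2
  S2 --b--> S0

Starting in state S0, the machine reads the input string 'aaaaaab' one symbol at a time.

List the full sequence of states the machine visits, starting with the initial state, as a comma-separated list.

Start: S0
  read 'a': S0 --a--> S0
  read 'a': S0 --a--> S0
  read 'a': S0 --a--> S0
  read 'a': S0 --a--> S0
  read 'a': S0 --a--> S0
  read 'a': S0 --a--> S0
  read 'b': S0 --b--> S1

Answer: S0, S0, S0, S0, S0, S0, S0, S1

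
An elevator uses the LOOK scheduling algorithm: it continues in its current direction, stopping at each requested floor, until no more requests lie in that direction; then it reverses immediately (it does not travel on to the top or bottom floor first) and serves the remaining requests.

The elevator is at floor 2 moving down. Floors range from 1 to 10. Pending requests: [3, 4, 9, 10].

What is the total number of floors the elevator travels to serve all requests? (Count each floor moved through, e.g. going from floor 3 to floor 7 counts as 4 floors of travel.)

Start at floor 2 moving down, LOOK stop order: [3, 4, 9, 10]
  2 → 3: |3-2| = 1, total = 1
  3 → 4: |4-3| = 1, total = 2
  4 → 9: |9-4| = 5, total = 7
  9 → 10: |10-9| = 1, total = 8

Answer: 8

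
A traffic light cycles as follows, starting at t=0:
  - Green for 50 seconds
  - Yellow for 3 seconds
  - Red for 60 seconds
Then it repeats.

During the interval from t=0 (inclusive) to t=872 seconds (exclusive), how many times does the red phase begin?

Answer: 8

Derivation:
Cycle = 50+3+60 = 113s
red phase starts at t = k*113 + 53 for k=0,1,2,...
Need k*113+53 < 872 → k < 7.248
k ∈ {0, ..., 7} → 8 starts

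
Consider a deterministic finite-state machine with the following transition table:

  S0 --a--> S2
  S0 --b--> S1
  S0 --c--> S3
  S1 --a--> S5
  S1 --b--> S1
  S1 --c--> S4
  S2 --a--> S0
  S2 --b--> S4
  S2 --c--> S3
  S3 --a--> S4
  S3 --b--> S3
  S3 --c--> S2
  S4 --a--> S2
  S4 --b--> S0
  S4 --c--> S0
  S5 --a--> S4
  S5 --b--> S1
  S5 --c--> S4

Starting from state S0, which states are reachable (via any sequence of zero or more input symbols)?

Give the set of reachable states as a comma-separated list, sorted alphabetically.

Answer: S0, S1, S2, S3, S4, S5

Derivation:
BFS from S0:
  visit S0: S0--a-->S2 (new), S0--b-->S1 (new), S0--c-->S3 (new)
  visit S2: S2--a-->S0 (seen), S2--b-->S4 (new), S2--c-->S3 (seen)
  visit S1: S1--a-->S5 (new), S1--b-->S1 (seen), S1--c-->S4 (seen)
  visit S3: S3--a-->S4 (seen), S3--b-->S3 (seen), S3--c-->S2 (seen)
  visit S4: S4--a-->S2 (seen), S4--b-->S0 (seen), S4--c-->S0 (seen)
  visit S5: S5--a-->S4 (seen), S5--b-->S1 (seen), S5--c-->S4 (seen)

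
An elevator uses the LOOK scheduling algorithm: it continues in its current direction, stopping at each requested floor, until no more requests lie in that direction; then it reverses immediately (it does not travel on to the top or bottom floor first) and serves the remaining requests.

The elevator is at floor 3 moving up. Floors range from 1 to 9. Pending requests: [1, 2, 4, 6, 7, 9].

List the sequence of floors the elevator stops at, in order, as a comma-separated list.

Answer: 4, 6, 7, 9, 2, 1

Derivation:
Current: 3, moving UP
Serve above first (ascending): [4, 6, 7, 9]
Then reverse, serve below (descending): [2, 1]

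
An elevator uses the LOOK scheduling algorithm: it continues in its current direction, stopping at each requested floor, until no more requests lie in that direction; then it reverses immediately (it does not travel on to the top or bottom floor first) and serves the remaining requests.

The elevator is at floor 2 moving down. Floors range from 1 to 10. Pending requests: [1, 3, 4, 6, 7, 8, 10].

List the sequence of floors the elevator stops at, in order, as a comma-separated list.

Answer: 1, 3, 4, 6, 7, 8, 10

Derivation:
Current: 2, moving DOWN
Serve below first (descending): [1]
Then reverse, serve above (ascending): [3, 4, 6, 7, 8, 10]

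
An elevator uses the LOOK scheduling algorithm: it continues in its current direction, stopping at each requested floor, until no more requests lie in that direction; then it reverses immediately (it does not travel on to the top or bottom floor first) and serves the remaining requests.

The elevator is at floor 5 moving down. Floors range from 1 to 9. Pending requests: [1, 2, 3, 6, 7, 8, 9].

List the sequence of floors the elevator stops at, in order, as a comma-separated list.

Current: 5, moving DOWN
Serve below first (descending): [3, 2, 1]
Then reverse, serve above (ascending): [6, 7, 8, 9]

Answer: 3, 2, 1, 6, 7, 8, 9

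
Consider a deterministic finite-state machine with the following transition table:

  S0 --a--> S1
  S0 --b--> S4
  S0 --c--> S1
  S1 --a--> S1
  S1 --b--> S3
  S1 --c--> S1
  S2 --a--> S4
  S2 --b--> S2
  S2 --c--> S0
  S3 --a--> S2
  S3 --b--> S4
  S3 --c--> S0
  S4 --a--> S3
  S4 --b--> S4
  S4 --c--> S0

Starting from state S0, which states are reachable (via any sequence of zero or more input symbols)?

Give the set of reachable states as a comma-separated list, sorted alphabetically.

BFS from S0:
  visit S0: S0--a-->S1 (new), S0--b-->S4 (new), S0--c-->S1 (seen)
  visit S1: S1--a-->S1 (seen), S1--b-->S3 (new), S1--c-->S1 (seen)
  visit S4: S4--a-->S3 (seen), S4--b-->S4 (seen), S4--c-->S0 (seen)
  visit S3: S3--a-->S2 (new), S3--b-->S4 (seen), S3--c-->S0 (seen)
  visit S2: S2--a-->S4 (seen), S2--b-->S2 (seen), S2--c-->S0 (seen)

Answer: S0, S1, S2, S3, S4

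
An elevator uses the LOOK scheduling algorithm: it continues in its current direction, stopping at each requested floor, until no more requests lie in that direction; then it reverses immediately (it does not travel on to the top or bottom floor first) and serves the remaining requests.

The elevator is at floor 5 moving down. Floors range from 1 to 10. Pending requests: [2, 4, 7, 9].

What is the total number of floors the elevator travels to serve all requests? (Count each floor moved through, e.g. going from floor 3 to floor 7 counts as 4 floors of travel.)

Start at floor 5 moving down, LOOK stop order: [4, 2, 7, 9]
  5 → 4: |4-5| = 1, total = 1
  4 → 2: |2-4| = 2, total = 3
  2 → 7: |7-2| = 5, total = 8
  7 → 9: |9-7| = 2, total = 10

Answer: 10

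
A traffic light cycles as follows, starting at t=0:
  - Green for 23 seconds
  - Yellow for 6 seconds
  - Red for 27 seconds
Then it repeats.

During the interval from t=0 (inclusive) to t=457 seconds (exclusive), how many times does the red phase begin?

Answer: 8

Derivation:
Cycle = 23+6+27 = 56s
red phase starts at t = k*56 + 29 for k=0,1,2,...
Need k*56+29 < 457 → k < 7.643
k ∈ {0, ..., 7} → 8 starts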